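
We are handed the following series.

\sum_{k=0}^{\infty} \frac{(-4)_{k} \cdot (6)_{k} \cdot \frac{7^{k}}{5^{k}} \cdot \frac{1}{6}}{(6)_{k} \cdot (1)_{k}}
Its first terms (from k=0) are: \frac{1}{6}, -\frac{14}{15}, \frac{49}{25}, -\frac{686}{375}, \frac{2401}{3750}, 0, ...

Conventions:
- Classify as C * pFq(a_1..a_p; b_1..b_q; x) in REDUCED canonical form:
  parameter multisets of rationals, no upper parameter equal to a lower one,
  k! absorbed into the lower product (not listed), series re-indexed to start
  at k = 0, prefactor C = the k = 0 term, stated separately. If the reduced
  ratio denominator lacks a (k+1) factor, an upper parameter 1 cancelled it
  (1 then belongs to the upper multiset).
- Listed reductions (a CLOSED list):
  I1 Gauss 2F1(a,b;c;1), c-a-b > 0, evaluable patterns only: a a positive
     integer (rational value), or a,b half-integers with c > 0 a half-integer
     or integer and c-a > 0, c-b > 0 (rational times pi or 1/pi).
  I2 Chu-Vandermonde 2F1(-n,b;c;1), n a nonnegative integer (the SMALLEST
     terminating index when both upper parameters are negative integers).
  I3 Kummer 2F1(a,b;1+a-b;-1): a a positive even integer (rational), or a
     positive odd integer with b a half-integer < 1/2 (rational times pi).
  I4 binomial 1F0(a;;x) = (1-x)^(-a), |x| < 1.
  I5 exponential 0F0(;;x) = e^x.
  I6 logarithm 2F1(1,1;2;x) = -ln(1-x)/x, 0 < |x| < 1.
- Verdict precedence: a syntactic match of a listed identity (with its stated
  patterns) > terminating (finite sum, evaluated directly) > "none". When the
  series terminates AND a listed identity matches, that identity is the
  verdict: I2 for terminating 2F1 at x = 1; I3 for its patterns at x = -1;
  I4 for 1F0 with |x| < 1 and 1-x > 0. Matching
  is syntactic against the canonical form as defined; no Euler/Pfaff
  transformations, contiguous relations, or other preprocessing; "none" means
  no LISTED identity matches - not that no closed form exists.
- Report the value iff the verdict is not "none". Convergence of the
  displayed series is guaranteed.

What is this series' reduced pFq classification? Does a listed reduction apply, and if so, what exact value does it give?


x = \frac{7}{5} here; the reduced form reads 1F0, upper {-4}, lower {-}, C = \frac{1}{6}. Verdict: terminating - upper parameter -4 makes this a finite sum (last index 4), evaluated exactly. Value: \frac{8}{1875}.

Key observation: x = \frac{7}{5} and the parameter 6 appears in both the upper and lower lists and cancels.
Ratio: r(k) = \frac{7}{5} * (k-4) / [(k+1)] - rational in k, leading ratio \frac{7}{5}; with t_0 = \frac{1}{6}, classification follows.


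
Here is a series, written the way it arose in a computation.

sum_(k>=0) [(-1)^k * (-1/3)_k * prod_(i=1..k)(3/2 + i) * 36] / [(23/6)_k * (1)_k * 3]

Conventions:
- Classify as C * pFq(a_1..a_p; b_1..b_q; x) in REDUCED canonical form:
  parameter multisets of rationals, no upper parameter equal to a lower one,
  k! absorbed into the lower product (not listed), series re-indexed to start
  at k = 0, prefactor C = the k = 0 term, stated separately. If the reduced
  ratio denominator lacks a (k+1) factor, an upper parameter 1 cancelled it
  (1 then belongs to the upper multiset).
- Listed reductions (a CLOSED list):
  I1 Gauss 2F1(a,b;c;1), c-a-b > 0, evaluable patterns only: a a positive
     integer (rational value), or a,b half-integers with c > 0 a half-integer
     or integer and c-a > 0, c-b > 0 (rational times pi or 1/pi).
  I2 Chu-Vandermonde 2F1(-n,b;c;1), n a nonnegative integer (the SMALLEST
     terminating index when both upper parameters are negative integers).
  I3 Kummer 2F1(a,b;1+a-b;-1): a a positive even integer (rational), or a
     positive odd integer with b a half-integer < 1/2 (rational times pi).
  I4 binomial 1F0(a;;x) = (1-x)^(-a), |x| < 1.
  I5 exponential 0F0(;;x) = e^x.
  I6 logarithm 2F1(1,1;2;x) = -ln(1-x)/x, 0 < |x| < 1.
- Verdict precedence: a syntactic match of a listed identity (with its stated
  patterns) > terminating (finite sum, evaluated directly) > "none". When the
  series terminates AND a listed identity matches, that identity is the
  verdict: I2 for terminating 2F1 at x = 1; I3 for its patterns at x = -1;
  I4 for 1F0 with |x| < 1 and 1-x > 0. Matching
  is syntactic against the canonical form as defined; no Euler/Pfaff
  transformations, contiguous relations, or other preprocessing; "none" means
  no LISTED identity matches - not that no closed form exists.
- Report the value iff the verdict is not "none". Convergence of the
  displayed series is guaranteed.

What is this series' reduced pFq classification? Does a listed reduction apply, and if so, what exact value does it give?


Prefactor 12, argument -1: 2F1 with upper {-1/3, 5/2} over lower {23/6}. Verdict: none (x = -1): each listed identity misses the multisets {-1/3, 5/2} ; {23/6}.

Key step: with t_0 = 12, the running product (prefactor 12) telescopes to a rising factorial.
Step ratio: r(k) = (-1) * (k-1/3) (k+5/2) / [(k+23/6) (k+1)] ; factor over Q: parameters, x = (-1), and C = 12.


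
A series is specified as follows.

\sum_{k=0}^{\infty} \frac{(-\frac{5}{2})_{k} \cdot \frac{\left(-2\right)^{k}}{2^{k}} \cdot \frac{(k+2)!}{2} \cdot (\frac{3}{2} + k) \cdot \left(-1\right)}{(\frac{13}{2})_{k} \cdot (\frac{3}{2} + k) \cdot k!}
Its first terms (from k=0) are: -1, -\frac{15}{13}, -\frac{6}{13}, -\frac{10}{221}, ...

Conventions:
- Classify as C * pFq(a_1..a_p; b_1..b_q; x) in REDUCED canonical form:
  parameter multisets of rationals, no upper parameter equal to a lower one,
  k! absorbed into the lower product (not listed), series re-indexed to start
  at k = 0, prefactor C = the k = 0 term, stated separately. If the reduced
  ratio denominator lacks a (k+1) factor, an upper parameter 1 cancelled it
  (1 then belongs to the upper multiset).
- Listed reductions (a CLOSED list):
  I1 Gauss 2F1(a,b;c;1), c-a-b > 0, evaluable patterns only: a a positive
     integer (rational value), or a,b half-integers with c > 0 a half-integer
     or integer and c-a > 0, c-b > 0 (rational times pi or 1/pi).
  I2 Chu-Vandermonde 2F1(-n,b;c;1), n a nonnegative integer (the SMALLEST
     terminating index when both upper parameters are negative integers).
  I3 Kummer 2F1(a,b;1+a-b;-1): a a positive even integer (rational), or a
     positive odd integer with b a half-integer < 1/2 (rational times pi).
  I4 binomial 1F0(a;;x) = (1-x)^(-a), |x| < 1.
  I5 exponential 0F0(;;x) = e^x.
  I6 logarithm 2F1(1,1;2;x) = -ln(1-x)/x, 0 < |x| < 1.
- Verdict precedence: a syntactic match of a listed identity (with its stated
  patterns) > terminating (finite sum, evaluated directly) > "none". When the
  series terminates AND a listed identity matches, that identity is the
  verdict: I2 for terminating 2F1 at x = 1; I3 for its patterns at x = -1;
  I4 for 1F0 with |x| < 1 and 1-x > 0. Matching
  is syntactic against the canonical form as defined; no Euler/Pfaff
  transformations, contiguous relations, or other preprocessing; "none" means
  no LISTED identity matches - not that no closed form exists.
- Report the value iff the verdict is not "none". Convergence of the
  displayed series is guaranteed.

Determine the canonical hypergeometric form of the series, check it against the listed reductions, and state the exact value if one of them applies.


The tell: from the first term -1: the factorial ratio (C = -1) (k+a-1)!/(a-1)! is a rising factorial (a)_k.
Consecutive-term ratio: r(k) = -1 * (k-\frac{5}{2}) (k+3) / [(k+\frac{13}{2}) (k+1)] - rational; roots negated = parameters, x = -1, C = -1.

Prefactor -1, argument -1: 2F1 with upper {-\frac{5}{2}, 3} over lower {\frac{13}{2}}. Verdict at x = -1: Kummer (I3) matches (x = -1; c = \frac{13}{2} equals 1+a-b for upper {-\frac{5}{2}, 3}: listed pattern). Its exact value is \left(-\frac{3465}{4096}\right) \cdot \pi.


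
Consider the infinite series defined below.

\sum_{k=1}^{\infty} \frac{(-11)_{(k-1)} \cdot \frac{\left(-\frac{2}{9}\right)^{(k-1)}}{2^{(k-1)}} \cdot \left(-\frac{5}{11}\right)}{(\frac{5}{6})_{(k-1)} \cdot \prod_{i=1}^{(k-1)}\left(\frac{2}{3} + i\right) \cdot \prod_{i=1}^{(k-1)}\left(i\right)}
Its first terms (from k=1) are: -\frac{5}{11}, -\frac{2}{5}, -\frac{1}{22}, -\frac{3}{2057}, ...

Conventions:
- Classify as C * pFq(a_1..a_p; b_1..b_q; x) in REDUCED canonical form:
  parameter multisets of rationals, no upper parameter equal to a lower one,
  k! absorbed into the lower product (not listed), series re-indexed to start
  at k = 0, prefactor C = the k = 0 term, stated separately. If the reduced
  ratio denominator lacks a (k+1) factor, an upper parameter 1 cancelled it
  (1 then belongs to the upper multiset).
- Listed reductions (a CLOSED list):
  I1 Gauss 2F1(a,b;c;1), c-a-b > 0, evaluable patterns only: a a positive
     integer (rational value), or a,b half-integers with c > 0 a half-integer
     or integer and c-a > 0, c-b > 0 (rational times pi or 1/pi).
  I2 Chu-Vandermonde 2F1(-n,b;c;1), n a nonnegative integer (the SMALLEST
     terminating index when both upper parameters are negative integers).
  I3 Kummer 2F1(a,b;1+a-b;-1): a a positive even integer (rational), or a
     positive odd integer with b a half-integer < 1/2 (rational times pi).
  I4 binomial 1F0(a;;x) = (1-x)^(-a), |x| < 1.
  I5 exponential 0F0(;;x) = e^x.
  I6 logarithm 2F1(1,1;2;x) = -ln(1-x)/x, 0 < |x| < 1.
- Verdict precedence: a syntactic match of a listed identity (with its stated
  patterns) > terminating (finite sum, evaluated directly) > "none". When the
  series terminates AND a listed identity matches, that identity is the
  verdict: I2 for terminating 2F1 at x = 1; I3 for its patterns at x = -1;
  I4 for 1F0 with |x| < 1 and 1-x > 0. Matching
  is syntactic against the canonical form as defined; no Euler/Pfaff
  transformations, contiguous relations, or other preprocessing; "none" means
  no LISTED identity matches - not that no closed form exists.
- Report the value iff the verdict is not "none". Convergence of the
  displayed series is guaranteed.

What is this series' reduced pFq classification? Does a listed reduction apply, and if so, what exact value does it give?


At argument -\frac{1}{9}: a 1F2 with upper {-11}, lower {\frac{5}{6}, \frac{5}{3}}, scaled by C = -\frac{5}{11}. Verdict: terminating. (-11)_k vanishes past k = 11, leaving a 12-term sum, computed directly. Exact value: -\frac{673569609475155616174526577}{747184750415330633568662500}.

The tell: t_0 = -\frac{5}{11} here, and the lower running product (prefactor -5/11) is a rising factorial.
Consecutive-term ratio: r(k) = -\frac{1}{9} * (k-11) / [(k+\frac{5}{6}) (k+\frac{5}{3}) (k+1)] ; factor over Q: parameters, x = -\frac{1}{9}, and C = -\frac{5}{11}.


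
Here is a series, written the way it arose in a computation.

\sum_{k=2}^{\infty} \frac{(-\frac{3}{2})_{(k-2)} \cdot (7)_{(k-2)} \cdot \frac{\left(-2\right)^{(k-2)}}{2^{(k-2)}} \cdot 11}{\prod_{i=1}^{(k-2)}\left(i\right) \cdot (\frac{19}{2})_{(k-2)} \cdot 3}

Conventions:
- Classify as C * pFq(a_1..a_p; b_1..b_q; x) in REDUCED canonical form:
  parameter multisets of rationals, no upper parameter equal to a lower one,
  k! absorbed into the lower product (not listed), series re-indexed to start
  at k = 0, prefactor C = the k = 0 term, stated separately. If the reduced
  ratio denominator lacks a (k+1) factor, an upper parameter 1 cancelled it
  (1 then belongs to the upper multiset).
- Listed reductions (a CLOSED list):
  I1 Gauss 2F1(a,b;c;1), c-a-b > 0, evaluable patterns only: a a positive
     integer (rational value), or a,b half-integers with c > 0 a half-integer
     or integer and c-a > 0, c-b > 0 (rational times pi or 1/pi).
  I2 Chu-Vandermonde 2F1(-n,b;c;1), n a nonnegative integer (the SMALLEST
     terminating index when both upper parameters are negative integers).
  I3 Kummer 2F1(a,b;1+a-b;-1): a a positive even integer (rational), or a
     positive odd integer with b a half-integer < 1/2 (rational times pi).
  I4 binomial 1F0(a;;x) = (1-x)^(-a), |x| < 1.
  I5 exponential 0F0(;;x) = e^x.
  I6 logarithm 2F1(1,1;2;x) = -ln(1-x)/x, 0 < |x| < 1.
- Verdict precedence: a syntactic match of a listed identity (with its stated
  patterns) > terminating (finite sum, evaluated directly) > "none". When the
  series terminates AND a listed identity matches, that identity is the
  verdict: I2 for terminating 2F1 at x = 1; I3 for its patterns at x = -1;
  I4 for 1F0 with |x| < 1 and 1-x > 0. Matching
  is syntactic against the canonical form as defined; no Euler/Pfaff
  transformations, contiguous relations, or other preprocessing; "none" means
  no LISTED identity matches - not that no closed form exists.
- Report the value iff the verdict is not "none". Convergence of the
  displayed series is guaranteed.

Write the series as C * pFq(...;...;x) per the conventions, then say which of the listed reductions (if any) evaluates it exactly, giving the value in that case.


The series (x = -1) is 2F1: upper {-\frac{3}{2}, 7}, lower {\frac{19}{2}}, prefactor \frac{11}{3}. Verdict: Kummer (I3) matches (x = -1; c = \frac{19}{2} equals 1+a-b for upper {-\frac{3}{2}, 7}: listed pattern). Sum: \frac{2807805}{1048576} \cdot \pi.

Structural cue: from the first term \frac{11}{3}: the product of the first k integers (C = 11/3) is k!.
Adjacent-term ratio: r(k) = -1 * (k-\frac{3}{2}) (k+7) / [(k+\frac{19}{2}) (k+1)] - poly over poly, x = -1 from leading terms; C = \frac{11}{3} at k = 0.


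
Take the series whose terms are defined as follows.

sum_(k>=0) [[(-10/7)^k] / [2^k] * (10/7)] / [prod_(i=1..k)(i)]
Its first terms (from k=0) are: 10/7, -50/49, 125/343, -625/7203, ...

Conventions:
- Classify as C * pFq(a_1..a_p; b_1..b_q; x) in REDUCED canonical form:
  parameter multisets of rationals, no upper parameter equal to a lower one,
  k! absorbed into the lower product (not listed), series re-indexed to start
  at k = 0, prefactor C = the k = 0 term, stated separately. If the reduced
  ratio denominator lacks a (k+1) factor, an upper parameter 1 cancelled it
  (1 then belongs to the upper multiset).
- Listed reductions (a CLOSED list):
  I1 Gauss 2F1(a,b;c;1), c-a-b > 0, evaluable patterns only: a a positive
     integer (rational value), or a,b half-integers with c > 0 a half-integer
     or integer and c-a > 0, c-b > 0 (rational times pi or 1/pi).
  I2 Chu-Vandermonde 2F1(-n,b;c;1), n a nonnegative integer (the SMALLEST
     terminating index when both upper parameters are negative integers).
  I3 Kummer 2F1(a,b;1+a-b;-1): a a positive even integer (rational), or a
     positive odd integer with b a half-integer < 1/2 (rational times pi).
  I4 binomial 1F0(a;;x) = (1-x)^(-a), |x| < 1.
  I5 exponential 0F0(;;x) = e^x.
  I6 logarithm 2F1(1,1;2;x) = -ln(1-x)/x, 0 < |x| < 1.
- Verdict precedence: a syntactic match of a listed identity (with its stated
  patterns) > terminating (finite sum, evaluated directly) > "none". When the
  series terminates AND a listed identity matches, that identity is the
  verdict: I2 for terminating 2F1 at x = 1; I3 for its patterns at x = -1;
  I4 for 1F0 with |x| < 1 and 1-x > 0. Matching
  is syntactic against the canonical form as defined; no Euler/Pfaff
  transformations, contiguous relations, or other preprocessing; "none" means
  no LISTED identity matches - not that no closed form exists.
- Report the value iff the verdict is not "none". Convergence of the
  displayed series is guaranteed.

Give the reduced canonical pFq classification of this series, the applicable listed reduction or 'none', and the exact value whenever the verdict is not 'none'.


The series (x = -5/7) is 0F0: upper {-}, lower {-}, prefactor 10/7. Verdict (x = -5/7): the exponential series (I5) applies (the 0F0 exponential series at x = -5/7). Value: (10/7) * e^(-5/7).

Structural cue: with t_0 = 10/7, the product of the first k integers (C = 10/7, x = -5/7) is k!.
Adjacent-term ratio: r(k) = (-5/7) * 1 / [(k+1)] - rational in k. x = (-5/7); t_0 = 10/7; negate the roots.


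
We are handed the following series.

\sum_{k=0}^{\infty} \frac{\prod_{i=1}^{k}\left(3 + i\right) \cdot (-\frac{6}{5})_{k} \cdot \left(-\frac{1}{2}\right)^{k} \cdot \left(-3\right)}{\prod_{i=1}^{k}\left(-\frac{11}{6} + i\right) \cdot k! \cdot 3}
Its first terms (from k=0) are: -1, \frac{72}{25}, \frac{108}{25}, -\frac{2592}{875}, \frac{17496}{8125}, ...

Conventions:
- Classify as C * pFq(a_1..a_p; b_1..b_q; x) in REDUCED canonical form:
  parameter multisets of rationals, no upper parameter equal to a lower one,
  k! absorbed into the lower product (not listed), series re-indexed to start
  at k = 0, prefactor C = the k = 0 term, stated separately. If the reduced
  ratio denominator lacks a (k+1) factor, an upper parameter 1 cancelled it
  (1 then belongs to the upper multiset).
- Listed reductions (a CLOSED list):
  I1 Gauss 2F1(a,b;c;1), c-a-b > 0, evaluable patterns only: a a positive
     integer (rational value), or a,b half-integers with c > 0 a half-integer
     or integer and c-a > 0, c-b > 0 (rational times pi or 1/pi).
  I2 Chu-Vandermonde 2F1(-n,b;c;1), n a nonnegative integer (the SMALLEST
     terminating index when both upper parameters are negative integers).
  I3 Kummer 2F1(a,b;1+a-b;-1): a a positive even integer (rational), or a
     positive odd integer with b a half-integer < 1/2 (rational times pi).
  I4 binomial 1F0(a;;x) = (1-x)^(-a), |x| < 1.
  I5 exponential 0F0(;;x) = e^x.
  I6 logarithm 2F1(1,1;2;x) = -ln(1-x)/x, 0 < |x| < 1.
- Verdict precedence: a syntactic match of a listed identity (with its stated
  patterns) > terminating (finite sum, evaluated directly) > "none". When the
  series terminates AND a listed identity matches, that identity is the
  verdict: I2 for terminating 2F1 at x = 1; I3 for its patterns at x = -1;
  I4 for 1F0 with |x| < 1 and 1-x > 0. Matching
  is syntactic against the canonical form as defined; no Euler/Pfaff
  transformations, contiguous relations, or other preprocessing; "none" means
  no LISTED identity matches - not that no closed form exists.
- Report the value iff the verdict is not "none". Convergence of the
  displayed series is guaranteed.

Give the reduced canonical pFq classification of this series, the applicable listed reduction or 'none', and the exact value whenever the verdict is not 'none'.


x = -\frac{1}{2} here; the reduced form reads 2F1, upper {-\frac{6}{5}, 4}, lower {-\frac{5}{6}}, C = -1. Verdict: none - at argument -\frac{1}{2} the multisets {-\frac{6}{5}, 4} ; {-\frac{5}{6}} match no listed identity.

The tell: with t_0 = -1, the running product (prefactor -1) telescopes to a rising factorial.
Step ratio: r(k) = -\frac{1}{2} * (k-\frac{6}{5}) (k+4) / [(k-\frac{5}{6}) (k+1)] ; factor over Q: parameters, x = -\frac{1}{2}, and C = -1.


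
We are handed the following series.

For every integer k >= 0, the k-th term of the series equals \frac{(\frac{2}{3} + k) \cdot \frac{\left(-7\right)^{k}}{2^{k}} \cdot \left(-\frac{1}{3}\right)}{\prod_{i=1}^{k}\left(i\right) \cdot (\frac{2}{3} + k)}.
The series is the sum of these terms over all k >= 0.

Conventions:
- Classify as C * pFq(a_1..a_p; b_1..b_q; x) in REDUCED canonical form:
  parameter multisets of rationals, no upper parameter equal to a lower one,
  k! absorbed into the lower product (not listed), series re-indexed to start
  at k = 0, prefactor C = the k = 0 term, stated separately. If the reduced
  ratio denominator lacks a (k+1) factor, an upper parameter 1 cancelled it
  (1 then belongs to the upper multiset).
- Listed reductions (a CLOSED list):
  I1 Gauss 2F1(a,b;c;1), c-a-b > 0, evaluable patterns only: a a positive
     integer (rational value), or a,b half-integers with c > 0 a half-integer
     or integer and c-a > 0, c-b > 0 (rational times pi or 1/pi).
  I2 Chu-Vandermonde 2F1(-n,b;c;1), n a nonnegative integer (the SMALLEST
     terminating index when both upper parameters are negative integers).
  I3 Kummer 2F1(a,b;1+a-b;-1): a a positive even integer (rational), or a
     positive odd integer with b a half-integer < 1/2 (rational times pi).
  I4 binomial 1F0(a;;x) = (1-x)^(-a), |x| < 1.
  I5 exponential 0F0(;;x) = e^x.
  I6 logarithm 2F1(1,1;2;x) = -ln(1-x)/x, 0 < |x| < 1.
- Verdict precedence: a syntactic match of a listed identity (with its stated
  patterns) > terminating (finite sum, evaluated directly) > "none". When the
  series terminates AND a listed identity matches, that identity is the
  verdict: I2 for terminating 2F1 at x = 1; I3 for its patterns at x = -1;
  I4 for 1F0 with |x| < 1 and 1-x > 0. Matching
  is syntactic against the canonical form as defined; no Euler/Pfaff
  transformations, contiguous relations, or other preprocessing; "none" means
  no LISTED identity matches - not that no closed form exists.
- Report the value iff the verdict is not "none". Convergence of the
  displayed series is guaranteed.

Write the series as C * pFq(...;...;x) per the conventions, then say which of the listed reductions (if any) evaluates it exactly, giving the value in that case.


Key observation: t_0 being -\frac{1}{3}, k + 2/3 divides numerator and denominator alike; C = -1/3 after cancelling.
Term ratio: r(k) = -\frac{7}{2} * 1 / [(k+1)] - rational in k. x = -\frac{7}{2}; t_0 = -\frac{1}{3}; negate the roots.

The series (x = -\frac{7}{2}) is 0F0: upper {-}, lower {-}, prefactor -\frac{1}{3}. Verdict: the I5 exponential reduction matches (the 0F0 exponential series at x = -\frac{7}{2}). Its exact value is \left(-\frac{1}{3}\right) \cdot e^{-\frac{7}{2}}.


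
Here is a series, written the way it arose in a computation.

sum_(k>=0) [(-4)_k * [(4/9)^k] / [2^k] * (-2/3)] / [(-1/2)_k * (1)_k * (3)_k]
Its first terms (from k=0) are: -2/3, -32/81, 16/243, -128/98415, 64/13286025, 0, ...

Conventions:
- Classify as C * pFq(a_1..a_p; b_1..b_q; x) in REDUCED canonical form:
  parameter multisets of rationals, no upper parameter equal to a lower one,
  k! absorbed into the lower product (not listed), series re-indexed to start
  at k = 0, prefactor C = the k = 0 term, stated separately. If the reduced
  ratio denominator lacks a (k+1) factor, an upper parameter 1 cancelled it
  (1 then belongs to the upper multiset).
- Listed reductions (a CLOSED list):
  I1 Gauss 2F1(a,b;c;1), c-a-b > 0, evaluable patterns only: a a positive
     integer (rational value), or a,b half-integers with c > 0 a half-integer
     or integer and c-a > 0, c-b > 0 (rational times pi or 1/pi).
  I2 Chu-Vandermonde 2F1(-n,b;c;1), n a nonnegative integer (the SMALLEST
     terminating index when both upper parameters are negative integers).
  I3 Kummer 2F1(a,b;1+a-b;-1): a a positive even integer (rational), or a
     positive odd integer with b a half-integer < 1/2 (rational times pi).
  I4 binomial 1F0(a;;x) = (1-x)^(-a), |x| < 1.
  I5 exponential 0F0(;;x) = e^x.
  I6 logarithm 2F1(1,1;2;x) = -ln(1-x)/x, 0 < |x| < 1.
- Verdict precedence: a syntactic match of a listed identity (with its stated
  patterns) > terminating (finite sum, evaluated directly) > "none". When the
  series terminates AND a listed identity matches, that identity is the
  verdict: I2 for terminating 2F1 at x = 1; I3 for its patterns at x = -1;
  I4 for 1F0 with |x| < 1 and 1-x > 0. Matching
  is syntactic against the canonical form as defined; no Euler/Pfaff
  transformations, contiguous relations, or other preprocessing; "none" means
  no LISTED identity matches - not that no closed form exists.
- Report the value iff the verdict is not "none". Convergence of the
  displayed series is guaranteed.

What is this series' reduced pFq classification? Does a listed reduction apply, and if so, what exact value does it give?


This is -2/3 * 1F2(-4; -1/2, 3; 2/9) in reduced canonical form. Verdict: terminating (-4 upstairs). 5 nonzero terms in all; added directly. Sum: -13248566/13286025.

Key step: with t_0 = -2/3, (1)_k (C = -2/3) is k! itself.
Consecutive-term ratio: r(k) = (2/9) * (k-4) / [(k-1/2) (k+3) (k+1)] - rational; roots negated = parameters, x = (2/9), C = -2/3.


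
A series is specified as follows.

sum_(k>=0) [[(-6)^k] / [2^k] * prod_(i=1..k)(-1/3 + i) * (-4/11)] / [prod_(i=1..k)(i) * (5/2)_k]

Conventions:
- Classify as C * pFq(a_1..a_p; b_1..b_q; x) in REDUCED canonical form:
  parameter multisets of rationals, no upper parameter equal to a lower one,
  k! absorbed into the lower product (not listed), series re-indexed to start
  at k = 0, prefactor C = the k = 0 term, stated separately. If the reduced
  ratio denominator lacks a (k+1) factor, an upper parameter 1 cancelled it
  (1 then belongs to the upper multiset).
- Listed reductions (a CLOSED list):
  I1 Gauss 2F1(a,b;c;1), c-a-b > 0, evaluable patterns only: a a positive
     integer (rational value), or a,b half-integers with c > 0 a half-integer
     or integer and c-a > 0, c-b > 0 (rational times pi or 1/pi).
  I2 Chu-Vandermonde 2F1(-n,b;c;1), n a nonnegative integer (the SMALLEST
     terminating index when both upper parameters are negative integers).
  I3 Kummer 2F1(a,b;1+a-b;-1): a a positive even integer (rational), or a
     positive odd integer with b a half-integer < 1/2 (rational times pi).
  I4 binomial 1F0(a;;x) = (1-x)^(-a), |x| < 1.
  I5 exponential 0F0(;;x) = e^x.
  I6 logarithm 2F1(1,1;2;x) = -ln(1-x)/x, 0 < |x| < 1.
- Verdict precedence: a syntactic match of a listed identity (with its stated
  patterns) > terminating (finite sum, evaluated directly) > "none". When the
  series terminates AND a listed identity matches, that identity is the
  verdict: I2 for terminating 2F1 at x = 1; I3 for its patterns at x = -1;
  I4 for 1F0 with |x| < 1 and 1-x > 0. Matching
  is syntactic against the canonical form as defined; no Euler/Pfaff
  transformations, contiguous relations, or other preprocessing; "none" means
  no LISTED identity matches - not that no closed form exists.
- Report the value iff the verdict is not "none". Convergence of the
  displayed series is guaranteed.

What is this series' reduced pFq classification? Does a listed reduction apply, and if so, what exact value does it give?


Reduced: x = -3, 1F1, upper = {2/3}, lower = {5/2}, C = -4/11. Verdict: none - at argument -3 the multisets {2/3} ; {5/2} match no listed identity.

Key step: x = (-3) and the running product (C = -4/11) telescopes to a rising factorial.
Term ratio: r(k) = (-3) * (k+2/3) / [(k+5/2) (k+1)] ; factor over Q: parameters, x = (-3), and C = -4/11.


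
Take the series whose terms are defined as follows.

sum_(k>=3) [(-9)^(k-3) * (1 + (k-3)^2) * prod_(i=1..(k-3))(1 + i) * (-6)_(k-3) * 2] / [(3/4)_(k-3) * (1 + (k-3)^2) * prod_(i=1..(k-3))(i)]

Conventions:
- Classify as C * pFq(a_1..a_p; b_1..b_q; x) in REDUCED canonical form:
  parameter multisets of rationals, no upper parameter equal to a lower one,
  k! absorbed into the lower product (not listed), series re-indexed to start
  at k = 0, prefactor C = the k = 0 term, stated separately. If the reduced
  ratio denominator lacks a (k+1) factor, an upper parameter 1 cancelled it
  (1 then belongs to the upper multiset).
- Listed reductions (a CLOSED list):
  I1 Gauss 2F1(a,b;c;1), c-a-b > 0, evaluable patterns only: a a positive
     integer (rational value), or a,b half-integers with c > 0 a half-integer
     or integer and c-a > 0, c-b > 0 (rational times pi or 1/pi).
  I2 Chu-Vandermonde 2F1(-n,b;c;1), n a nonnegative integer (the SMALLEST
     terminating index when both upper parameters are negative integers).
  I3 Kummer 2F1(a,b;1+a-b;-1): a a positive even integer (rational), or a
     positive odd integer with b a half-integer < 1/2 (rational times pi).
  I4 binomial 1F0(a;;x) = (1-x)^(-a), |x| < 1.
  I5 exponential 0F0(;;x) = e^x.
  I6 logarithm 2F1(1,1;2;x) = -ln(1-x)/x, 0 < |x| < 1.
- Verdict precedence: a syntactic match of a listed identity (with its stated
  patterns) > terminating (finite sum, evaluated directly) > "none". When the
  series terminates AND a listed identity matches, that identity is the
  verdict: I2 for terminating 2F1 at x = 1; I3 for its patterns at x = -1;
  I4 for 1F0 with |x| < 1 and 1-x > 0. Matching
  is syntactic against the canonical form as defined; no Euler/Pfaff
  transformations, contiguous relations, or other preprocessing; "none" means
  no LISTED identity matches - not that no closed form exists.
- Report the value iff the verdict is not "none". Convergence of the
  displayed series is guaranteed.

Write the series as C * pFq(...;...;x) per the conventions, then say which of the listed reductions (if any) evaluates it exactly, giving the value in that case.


With C = 2: the canonical form is 2F1(-6, 2; 3/4; -9). Verdict: terminating. (-6)_k vanishes past k = 6, leaving a 7-term sum, computed directly. Exact value: 820245177410/33649.

Key observation: from the first term 2: the product of the first k integers (C = 2, x = -9) is k!.
Consecutive-term ratio: r(k) = (-9) * (k-6) (k+2) / [(k+3/4) (k+1)] - rational in k, leading ratio (-9); with t_0 = 2, classification follows.


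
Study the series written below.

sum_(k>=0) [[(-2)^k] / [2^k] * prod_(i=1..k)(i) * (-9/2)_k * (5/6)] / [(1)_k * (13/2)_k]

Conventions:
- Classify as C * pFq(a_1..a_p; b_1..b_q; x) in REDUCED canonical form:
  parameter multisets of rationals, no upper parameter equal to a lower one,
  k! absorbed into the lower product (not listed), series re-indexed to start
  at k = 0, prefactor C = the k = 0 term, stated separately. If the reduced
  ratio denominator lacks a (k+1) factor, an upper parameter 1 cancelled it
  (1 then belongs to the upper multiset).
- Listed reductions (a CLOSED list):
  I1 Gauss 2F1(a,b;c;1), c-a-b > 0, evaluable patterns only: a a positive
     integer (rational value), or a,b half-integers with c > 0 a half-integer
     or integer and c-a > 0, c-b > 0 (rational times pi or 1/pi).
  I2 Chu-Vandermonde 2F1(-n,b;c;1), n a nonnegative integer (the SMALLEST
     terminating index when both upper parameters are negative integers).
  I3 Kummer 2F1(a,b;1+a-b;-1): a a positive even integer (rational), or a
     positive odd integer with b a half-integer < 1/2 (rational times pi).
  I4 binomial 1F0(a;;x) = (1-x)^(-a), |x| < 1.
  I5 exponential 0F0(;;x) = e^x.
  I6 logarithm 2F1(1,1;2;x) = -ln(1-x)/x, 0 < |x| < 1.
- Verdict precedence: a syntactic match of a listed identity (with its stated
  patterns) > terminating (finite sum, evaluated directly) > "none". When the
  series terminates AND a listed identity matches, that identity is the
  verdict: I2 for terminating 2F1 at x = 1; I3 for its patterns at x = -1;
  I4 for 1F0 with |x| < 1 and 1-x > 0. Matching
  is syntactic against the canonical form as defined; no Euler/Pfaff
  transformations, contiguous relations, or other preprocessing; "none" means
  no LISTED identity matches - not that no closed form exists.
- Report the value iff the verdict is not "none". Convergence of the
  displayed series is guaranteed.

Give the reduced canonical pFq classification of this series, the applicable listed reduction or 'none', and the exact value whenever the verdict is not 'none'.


The series (x = -1) is 2F1: upper {-9/2, 1}, lower {13/2}, prefactor 5/6. Verdict (x = -1): the Kummer evaluation I3 applies (x = -1; c = 13/2 equals 1+a-b for upper {-9/2, 1}: listed pattern). Sum: (1155/2048) * pi.

First insight: x = (-1) and the running product (prefactor 5/6) telescopes to a rising factorial.
Consecutive-term ratio: r(k) = (-1) * (k-9/2) (k+1) / [(k+13/2) (k+1)] ; factor over Q: parameters, x = (-1), and C = 5/6.


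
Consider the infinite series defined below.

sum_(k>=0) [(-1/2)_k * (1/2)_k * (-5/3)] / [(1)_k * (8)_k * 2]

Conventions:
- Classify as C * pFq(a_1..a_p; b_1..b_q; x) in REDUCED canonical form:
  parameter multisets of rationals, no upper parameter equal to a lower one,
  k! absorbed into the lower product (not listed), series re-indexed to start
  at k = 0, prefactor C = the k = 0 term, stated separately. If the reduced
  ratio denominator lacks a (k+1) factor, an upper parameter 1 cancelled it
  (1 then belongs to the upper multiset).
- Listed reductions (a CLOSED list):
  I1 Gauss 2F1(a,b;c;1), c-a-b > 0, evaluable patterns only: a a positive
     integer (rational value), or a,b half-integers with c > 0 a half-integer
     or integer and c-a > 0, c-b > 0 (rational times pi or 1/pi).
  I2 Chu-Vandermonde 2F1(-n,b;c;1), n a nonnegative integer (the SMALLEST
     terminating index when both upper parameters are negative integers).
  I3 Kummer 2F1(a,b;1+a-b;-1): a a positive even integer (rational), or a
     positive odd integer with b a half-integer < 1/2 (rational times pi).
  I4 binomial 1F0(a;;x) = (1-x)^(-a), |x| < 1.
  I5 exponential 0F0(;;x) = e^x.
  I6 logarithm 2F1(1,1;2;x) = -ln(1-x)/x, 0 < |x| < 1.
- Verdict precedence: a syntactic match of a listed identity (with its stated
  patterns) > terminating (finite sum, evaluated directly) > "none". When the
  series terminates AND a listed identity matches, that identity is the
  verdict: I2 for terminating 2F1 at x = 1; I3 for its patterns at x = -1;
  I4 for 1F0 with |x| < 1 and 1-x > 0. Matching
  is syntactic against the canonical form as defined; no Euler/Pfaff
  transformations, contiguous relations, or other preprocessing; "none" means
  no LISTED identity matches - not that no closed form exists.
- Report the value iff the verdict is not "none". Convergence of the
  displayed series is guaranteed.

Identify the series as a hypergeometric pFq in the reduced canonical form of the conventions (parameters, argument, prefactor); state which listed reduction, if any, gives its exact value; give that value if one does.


Reduced: x = 1, 2F1, upper = {-1/2, 1/2}, lower = {8}, C = -5/6. Verdict: the half-integer Gauss pattern (I1) applies (x = 1; upper {-1/2, 1/2} half-integers, c = 8 in the evaluable pattern). Its exact value is (-4194304/1656369) / pi.

Key step: t_0 being -5/6, the constant factors (C = -5/6, x = 1) combine into one prefactor.
Step ratio: r(k) = 1 * (k-1/2) (k+1/2) / [(k+8) (k+1)] - rational in k, leading ratio 1; with t_0 = -5/6, classification follows.


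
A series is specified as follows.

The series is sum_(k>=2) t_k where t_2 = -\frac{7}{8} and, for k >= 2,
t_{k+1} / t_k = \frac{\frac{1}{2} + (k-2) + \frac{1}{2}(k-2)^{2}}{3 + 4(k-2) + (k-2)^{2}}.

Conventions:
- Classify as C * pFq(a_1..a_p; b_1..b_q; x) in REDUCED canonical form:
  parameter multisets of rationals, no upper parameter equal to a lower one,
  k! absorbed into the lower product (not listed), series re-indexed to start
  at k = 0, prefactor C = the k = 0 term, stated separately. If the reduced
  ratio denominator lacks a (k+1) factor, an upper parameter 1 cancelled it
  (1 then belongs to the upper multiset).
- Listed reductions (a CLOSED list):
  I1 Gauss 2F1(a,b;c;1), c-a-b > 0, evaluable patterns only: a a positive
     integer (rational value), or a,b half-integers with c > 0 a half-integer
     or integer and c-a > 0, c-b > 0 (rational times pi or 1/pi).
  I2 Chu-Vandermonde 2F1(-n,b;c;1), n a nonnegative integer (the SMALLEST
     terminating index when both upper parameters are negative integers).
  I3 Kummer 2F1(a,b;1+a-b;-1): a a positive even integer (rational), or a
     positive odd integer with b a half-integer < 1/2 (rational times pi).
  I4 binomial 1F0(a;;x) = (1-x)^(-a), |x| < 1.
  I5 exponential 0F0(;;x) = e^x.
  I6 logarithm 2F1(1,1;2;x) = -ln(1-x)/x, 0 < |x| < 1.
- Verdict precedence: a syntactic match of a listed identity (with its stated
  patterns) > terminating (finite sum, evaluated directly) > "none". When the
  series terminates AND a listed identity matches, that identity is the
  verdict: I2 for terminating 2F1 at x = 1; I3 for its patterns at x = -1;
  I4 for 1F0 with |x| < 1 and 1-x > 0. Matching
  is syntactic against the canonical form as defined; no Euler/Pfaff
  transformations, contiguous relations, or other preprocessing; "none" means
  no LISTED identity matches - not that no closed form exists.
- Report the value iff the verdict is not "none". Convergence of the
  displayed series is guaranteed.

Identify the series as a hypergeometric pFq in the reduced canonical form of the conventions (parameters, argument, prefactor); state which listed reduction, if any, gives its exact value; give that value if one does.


First insight: with t_0 = -\frac{7}{8}, the expanded ratio factors over Q; C = -7/8, roots give parameters.
Ratio: r(k) = \frac{1}{2} * (k+1) (k+1) / [(k+3) (k+1)] - rational; roots negated = parameters, x = \frac{1}{2}, C = -\frac{7}{8}.

Prefactor -\frac{7}{8}, argument \frac{1}{2}: 2F1 with upper {1, 1} over lower {3}. Verdict: none. Every listed pattern misses the 2F1 form at \frac{1}{2}, upper {1, 1}.


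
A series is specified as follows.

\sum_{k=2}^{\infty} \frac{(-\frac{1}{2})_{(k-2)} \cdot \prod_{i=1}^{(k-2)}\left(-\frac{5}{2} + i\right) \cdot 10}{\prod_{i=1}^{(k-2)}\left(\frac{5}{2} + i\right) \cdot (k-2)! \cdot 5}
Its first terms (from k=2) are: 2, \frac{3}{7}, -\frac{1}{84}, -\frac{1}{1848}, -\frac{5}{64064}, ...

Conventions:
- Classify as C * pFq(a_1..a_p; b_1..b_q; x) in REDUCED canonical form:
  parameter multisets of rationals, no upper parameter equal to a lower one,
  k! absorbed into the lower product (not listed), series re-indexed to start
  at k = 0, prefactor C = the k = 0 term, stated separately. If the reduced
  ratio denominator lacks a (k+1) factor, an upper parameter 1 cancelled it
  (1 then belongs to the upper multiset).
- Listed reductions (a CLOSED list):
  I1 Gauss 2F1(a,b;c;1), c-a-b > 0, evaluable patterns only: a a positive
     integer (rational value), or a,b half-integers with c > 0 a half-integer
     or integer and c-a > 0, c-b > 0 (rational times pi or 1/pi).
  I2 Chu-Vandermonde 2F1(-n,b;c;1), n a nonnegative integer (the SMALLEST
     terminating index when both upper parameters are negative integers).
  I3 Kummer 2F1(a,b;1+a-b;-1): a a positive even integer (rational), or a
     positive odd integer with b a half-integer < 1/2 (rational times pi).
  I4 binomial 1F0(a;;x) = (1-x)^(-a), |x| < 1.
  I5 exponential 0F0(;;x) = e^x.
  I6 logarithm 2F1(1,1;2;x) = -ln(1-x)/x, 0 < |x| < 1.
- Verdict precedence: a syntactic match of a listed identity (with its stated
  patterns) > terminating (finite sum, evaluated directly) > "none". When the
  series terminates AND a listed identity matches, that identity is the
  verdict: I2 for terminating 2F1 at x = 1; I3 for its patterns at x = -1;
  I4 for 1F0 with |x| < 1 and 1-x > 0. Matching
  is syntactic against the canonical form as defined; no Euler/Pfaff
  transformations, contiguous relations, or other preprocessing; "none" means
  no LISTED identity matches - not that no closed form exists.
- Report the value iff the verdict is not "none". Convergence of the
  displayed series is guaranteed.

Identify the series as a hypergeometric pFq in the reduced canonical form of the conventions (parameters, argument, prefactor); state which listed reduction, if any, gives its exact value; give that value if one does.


First insight: x = 1 and the running product (C = 2, x = 1) telescopes to a rising factorial.
Term ratio: r(k) = 1 * (k-\frac{3}{2}) (k-\frac{1}{2}) / [(k+\frac{7}{2}) (k+1)] - poly over poly, x = 1 from leading terms; C = 2 at k = 0.

Prefactor 2, argument 1: 2F1 with upper {-\frac{3}{2}, -\frac{1}{2}} over lower {\frac{7}{2}}. Verdict: Gauss (I1, half-integer pattern) fires (x = 1; upper {-\frac{3}{2}, -\frac{1}{2}} half-integers, c = \frac{7}{2} in the evaluable pattern). Sum: \frac{1575}{2048} \cdot \pi.


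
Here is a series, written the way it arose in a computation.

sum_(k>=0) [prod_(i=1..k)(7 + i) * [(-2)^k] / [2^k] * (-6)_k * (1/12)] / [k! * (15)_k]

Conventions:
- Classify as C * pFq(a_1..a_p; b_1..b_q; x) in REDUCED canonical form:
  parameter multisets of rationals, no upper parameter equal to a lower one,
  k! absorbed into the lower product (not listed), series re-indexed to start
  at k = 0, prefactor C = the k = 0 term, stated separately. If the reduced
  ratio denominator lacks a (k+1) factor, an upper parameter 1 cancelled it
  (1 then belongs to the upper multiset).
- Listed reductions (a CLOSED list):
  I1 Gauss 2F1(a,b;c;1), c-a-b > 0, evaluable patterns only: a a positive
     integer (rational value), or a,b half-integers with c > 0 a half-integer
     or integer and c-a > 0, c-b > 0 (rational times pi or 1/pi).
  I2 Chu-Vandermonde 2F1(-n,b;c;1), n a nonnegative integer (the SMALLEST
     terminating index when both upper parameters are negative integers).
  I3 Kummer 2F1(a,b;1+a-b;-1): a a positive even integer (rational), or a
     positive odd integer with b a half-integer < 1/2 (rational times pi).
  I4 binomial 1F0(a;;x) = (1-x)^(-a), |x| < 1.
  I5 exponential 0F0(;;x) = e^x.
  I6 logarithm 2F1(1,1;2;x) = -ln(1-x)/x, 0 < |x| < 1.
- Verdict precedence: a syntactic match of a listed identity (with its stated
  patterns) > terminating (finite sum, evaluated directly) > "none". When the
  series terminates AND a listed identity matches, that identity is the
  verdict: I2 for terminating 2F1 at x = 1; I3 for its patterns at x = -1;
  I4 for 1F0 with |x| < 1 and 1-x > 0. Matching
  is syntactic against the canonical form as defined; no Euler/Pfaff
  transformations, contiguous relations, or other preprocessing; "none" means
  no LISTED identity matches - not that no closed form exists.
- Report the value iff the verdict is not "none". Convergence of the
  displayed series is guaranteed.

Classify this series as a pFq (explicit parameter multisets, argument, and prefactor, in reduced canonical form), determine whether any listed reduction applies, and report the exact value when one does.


The series (x = -1) is 2F1: upper {-6, 8}, lower {15}, prefactor 1/12. Verdict: Kummer's theorem (I3) applies (x = -1; c = 15 equals 1+a-b for upper {-6, 8}: listed pattern). Value: 143/120.

First insight: t_0 being 1/12, the running product (C = 1/12) telescopes to a rising factorial.
Ratio: r(k) = (-1) * (k-6) (k+8) / [(k+15) (k+1)] - rational in k. x = (-1); t_0 = 1/12; negate the roots.
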